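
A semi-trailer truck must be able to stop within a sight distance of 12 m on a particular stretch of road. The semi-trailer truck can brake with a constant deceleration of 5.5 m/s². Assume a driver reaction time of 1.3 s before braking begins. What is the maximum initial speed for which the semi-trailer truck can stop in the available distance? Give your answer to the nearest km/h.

Stopping distance: v·t_r + v²/(2a) = 12 with t_r = 1.3 s and a = 5.500 m/s².
So v² + 14.300 v − 132.00 = 0.
Positive root: v = −a·t_r + √((a·t_r)² + 2a·d) = −7.150 + √(51.123 + 132.00) = 6.3823 m/s.
6.3823 m/s × 3.6 = 22.976 km/h.

Maximum speed ≈ 23 km/h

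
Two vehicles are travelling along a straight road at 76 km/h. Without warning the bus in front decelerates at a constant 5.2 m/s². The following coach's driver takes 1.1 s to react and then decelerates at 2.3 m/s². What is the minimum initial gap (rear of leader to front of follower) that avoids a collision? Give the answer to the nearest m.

76 km/h ÷ 3.6 = 21.1111 m/s.
Leader travels v²/(2a_L) = 445.679 / 10.400 = 42.854 m before stopping.
Follower covers v·t_r = 21.1111 × 1.1 = 23.222 m while reacting, then v²/(2a_F) = 445.679 / 4.600 = 96.887 m while braking, for a total of 23.222 + 96.887 = 120.109 m.
Since a_F ≤ a_L and the follower starts braking later, the follower is never slower than the leader, so the closest approach is when both have stopped.
Minimum gap = 120.109 − 42.854 = 77.255 m.

Minimum gap ≈ 77 m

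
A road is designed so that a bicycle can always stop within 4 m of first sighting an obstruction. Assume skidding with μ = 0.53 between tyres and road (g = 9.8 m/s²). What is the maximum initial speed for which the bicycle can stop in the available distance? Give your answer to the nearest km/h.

Maximum speed ≈ 23 km/h

a = μg = 0.53 × 9.8 = 5.194 m/s².
v²/(2a) = d ⇒ v = √(2 × 5.194 × 4) = √41.55 = 6.4459 m/s.
6.4459 m/s × 3.6 = 23.205 km/h.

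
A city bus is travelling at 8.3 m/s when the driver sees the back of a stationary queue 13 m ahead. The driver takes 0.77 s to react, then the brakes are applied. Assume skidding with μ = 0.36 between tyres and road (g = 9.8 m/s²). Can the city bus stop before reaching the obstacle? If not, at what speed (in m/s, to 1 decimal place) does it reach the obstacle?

No — it strikes the obstacle at 4.7 m/s

a = μg = 0.36 × 9.8 = 3.528 m/s².
Reaction distance = 8.3000 × 0.77 = 6.391 m.
Braking distance needed to stop: v²/(2a) = 68.890 / 7.056 = 9.763 m, so total needed = 6.391 + 9.763 = 16.154 m > 13 m — it cannot stop.
Distance remaining when braking begins: 13 − 6.391 = 6.609 m.
v² = v₀² − 2a·d = 68.890 − 2 × 3.528 × 6.609 = 22.257 m²/s².
v = √22.257 = 4.718 m/s.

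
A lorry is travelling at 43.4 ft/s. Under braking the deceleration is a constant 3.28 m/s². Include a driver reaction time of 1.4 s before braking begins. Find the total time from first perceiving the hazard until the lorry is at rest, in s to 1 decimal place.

43.4 ft/s × 0.3048 = 13.2283 m/s.
Braking time = v/a = 13.2283 / 3.280 = 4.033 s.
Total = 1.4 + 4.033 = 5.433 s.

Total time ≈ 5.4 s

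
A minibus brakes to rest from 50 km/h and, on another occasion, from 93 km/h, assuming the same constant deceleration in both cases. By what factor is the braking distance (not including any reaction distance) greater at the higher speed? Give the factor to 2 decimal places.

Factor ≈ 3.46

Braking distance d = v²/(2a), so with a fixed, d ∝ v².
Factor = (93/50)² = 1.8600² = 3.4596.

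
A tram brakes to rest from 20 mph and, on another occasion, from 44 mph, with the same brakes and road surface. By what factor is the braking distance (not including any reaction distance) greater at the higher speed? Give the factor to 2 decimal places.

Braking distance d = v²/(2a), so with a fixed, d ∝ v².
Factor = (44/20)² = 2.2000² = 4.8400.

Factor ≈ 4.84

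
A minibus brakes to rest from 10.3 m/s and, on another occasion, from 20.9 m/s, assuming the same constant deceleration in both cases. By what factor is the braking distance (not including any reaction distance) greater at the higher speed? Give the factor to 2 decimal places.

Braking distance d = v²/(2a), so with a fixed, d ∝ v².
Factor = (20.9/10.3)² = 2.0291² = 4.1172.

Factor ≈ 4.12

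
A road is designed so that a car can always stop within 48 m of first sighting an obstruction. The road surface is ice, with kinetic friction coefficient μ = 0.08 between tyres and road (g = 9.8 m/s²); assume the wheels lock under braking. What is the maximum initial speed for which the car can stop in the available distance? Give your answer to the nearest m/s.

Maximum speed ≈ 9 m/s

a = μg = 0.08 × 9.8 = 0.784 m/s².
v²/(2a) = d ⇒ v = √(2 × 0.784 × 48) = √75.26 = 8.6753 m/s.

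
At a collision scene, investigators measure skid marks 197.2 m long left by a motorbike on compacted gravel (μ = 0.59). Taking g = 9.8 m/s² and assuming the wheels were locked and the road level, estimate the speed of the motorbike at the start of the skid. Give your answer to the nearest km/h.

Initial speed ≈ 172 km/h

Deceleration a = μg = 0.59 × 9.8 = 5.782 m/s².
v = √(2a·d) = √(2 × 5.782 × 197.2) = √2280.421 = 47.7538 m/s.
= 47.7538 × 3.6 = 171.914 km/h.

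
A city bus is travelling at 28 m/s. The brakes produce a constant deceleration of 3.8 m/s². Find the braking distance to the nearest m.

Braking distance = v²/(2a) = 28.0000² / (2 × 3.800) = 784.000 / 7.600 = 103.158 m.

Braking distance ≈ 103 m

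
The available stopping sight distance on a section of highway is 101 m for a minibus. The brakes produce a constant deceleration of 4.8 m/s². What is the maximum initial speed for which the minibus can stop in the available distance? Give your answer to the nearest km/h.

v²/(2a) = d ⇒ v = √(2 × 4.800 × 101) = √969.60 = 31.1384 m/s.
31.1384 m/s × 3.6 = 112.098 km/h.

Maximum speed ≈ 112 km/h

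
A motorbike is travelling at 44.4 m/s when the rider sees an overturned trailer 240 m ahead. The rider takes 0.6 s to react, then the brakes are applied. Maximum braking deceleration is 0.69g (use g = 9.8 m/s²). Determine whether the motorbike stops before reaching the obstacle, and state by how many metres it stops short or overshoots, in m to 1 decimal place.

a = 0.69 × 9.8 = 6.762 m/s².
Reaction distance = 44.4000 × 0.6 = 26.640 m.
Braking distance = v²/(2a) = 1971.360 / 13.524 = 145.768 m.
Total stopping distance = 26.640 + 145.768 = 172.408 m, vs 240 m available — it stops with 240 − 172.408 = 67.592 m to spare.

Yes — it stops 67.6 m short of the obstacle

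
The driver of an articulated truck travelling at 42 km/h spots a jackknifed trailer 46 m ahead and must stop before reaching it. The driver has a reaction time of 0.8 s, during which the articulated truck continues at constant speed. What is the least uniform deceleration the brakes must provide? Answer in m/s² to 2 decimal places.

Required deceleration ≈ 1.86 m/s²

42 km/h ÷ 3.6 = 11.6667 m/s.
Distance covered during reaction = 11.6667 × 0.8 = 9.333 m.
Distance available for braking: 46 − 9.333 = 36.667 m.
v² = 2a·d ⇒ a = v²/(2d) = 11.6667² / (2 × 36.667) = 136.112 / 73.334 = 1.8561 m/s².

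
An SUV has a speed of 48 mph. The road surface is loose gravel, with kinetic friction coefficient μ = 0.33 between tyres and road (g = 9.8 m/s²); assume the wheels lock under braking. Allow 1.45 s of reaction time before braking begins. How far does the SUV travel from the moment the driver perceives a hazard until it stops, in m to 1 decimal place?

Total stopping distance ≈ 102.3 m

48 mph × 0.44704 = 21.4579 m/s.
a = μg = 0.33 × 9.8 = 3.234 m/s².
Reaction distance = v·t_r = 21.4579 × 1.45 = 31.114 m.
Braking distance = v²/(2a) = 21.4579² / (2 × 3.234) = 460.441 / 6.468 = 71.188 m.
Total = 31.114 + 71.188 = 102.302 m.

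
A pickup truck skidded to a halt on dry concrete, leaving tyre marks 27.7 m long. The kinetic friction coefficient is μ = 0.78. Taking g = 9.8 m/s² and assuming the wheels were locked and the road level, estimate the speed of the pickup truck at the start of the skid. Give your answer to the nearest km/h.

Deceleration a = μg = 0.78 × 9.8 = 7.644 m/s².
v = √(2a·d) = √(2 × 7.644 × 27.7) = √423.478 = 20.5786 m/s.
= 20.5786 × 3.6 = 74.083 km/h.

Initial speed ≈ 74 km/h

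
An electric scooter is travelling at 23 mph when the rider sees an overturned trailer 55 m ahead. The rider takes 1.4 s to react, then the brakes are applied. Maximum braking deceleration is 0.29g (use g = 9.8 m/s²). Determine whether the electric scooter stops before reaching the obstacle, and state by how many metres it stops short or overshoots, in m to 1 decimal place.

Yes — it stops 22.0 m short of the obstacle

23 mph × 0.44704 = 10.2819 m/s.
a = 0.29 × 9.8 = 2.842 m/s².
Reaction distance = 10.2819 × 1.4 = 14.395 m.
Braking distance = v²/(2a) = 105.717 / 5.684 = 18.599 m.
Total stopping distance = 14.395 + 18.599 = 32.994 m, vs 55 m available — it stops with 55 − 32.994 = 22.006 m to spare.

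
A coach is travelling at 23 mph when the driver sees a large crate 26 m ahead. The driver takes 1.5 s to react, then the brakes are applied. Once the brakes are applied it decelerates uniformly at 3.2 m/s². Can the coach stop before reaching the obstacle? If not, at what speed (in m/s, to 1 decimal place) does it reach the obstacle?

No — it strikes the obstacle at 6.2 m/s

23 mph × 0.44704 = 10.2819 m/s.
Reaction distance = 10.2819 × 1.5 = 15.423 m.
Braking distance needed to stop: v²/(2a) = 105.717 / 6.400 = 16.518 m, so total needed = 15.423 + 16.518 = 31.941 m > 26 m — it cannot stop.
Distance remaining when braking begins: 26 − 15.423 = 10.577 m.
v² = v₀² − 2a·d = 105.717 − 2 × 3.200 × 10.577 = 38.024 m²/s².
v = √38.024 = 6.166 m/s.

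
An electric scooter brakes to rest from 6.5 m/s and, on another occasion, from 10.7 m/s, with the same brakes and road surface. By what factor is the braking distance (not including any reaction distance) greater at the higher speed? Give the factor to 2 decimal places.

Braking distance d = v²/(2a), so with a fixed, d ∝ v².
Factor = (10.7/6.5)² = 1.6462² = 2.7100.

Factor ≈ 2.71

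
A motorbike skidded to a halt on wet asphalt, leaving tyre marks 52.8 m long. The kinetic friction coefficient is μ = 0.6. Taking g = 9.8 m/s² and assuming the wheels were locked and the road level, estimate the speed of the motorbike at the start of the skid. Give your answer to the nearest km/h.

Initial speed ≈ 90 km/h

Deceleration a = μg = 0.6 × 9.8 = 5.880 m/s².
v = √(2a·d) = √(2 × 5.880 × 52.8) = √620.928 = 24.9184 m/s.
= 24.9184 × 3.6 = 89.706 km/h.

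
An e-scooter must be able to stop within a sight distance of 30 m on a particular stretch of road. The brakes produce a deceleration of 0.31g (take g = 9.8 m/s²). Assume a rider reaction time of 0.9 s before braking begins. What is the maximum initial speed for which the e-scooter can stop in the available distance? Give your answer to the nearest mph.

a = 0.31 × 9.8 = 3.038 m/s².
Stopping distance: v·t_r + v²/(2a) = 30 with t_r = 0.9 s and a = 3.038 m/s².
So v² + 5.468 v − 182.28 = 0.
Positive root: v = −a·t_r + √((a·t_r)² + 2a·d) = −2.734 + √(7.475 + 182.28) = 11.0412 m/s.
11.0412 m/s ÷ 0.44704 = 24.698 mph.

Maximum speed ≈ 25 mph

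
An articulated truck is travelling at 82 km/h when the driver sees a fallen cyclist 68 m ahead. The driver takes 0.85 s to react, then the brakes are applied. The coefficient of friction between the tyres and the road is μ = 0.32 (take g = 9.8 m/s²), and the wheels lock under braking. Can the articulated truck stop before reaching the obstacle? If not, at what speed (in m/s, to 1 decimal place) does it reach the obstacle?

No — it strikes the obstacle at 14.6 m/s

82 km/h ÷ 3.6 = 22.7778 m/s.
a = μg = 0.32 × 9.8 = 3.136 m/s².
Reaction distance = 22.7778 × 0.85 = 19.361 m.
Braking distance needed to stop: v²/(2a) = 518.828 / 6.272 = 82.721 m, so total needed = 19.361 + 82.721 = 102.082 m > 68 m — it cannot stop.
Distance remaining when braking begins: 68 − 19.361 = 48.639 m.
v² = v₀² − 2a·d = 518.828 − 2 × 3.136 × 48.639 = 213.764 m²/s².
v = √213.764 = 14.621 m/s.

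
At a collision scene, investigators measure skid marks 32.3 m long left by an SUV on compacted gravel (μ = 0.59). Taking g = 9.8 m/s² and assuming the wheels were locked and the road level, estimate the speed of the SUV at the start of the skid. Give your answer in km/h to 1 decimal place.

Deceleration a = μg = 0.59 × 9.8 = 5.782 m/s².
v = √(2a·d) = √(2 × 5.782 × 32.3) = √373.517 = 19.3266 m/s.
= 19.3266 × 3.6 = 69.576 km/h.

Initial speed ≈ 69.6 km/h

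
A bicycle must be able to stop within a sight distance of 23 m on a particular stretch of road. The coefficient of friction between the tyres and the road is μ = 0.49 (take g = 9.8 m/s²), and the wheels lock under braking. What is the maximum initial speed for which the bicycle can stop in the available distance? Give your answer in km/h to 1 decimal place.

Maximum speed ≈ 53.5 km/h

a = μg = 0.49 × 9.8 = 4.802 m/s².
v²/(2a) = d ⇒ v = √(2 × 4.802 × 23) = √220.89 = 14.8624 m/s.
14.8624 m/s × 3.6 = 53.505 km/h.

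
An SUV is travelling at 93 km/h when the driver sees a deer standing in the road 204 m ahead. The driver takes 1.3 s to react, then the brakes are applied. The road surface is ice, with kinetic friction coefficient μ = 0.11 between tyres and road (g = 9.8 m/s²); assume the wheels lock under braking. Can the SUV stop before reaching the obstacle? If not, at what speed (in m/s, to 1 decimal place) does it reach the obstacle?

No — it strikes the obstacle at 17.3 m/s

93 km/h ÷ 3.6 = 25.8333 m/s.
a = μg = 0.11 × 9.8 = 1.078 m/s².
Reaction distance = 25.8333 × 1.3 = 33.583 m.
Braking distance needed to stop: v²/(2a) = 667.359 / 2.156 = 309.536 m, so total needed = 33.583 + 309.536 = 343.119 m > 204 m — it cannot stop.
Distance remaining when braking begins: 204 − 33.583 = 170.417 m.
v² = v₀² − 2a·d = 667.359 − 2 × 1.078 × 170.417 = 299.940 m²/s².
v = √299.940 = 17.319 m/s.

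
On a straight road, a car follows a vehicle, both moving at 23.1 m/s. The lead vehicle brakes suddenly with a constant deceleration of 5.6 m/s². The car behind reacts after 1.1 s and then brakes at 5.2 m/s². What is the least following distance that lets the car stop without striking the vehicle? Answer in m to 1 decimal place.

Minimum gap ≈ 29.1 m

Leader travels v²/(2a_L) = 533.610 / 11.200 = 47.644 m before stopping.
Follower covers v·t_r = 23.1000 × 1.1 = 25.410 m while reacting, then v²/(2a_F) = 533.610 / 10.400 = 51.309 m while braking, for a total of 25.410 + 51.309 = 76.719 m.
Since a_F ≤ a_L and the follower starts braking later, the follower is never slower than the leader, so the closest approach is when both have stopped.
Minimum gap = 76.719 − 47.644 = 29.075 m.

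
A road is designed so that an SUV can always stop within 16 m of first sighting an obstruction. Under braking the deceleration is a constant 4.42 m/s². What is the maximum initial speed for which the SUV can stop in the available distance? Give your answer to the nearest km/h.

Maximum speed ≈ 43 km/h

v²/(2a) = d ⇒ v = √(2 × 4.420 × 16) = √141.44 = 11.8929 m/s.
11.8929 m/s × 3.6 = 42.814 km/h.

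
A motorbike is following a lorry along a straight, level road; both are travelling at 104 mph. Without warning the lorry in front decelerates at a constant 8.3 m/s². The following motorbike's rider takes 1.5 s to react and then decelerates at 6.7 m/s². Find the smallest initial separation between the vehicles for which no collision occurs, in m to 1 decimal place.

104 mph × 0.44704 = 46.4922 m/s.
Leader travels v²/(2a_L) = 2161.525 / 16.600 = 130.212 m before stopping.
Follower covers v·t_r = 46.4922 × 1.5 = 69.738 m while reacting, then v²/(2a_F) = 2161.525 / 13.400 = 161.308 m while braking, for a total of 69.738 + 161.308 = 231.046 m.
Since a_F ≤ a_L and the follower starts braking later, the follower is never slower than the leader, so the closest approach is when both have stopped.
Minimum gap = 231.046 − 130.212 = 100.834 m.

Minimum gap ≈ 100.8 m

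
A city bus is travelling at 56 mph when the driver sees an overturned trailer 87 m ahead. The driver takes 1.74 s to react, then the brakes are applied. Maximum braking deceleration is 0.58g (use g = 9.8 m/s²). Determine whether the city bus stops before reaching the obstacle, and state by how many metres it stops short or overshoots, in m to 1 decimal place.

No — it overshoots by 11.7 m

56 mph × 0.44704 = 25.0342 m/s.
a = 0.58 × 9.8 = 5.684 m/s².
Reaction distance = 25.0342 × 1.74 = 43.560 m.
Braking distance = v²/(2a) = 626.711 / 11.368 = 55.129 m.
Total stopping distance = 43.560 + 55.129 = 98.689 m, vs 87 m available — it cannot stop in time and overshoots by 98.689 − 87 = 11.689 m.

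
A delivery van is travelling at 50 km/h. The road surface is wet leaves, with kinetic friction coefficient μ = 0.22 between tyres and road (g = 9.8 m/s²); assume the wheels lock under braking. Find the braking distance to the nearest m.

Braking distance ≈ 45 m

50 km/h ÷ 3.6 = 13.8889 m/s.
a = μg = 0.22 × 9.8 = 2.156 m/s².
Braking distance = v²/(2a) = 13.8889² / (2 × 2.156) = 192.902 / 4.312 = 44.736 m.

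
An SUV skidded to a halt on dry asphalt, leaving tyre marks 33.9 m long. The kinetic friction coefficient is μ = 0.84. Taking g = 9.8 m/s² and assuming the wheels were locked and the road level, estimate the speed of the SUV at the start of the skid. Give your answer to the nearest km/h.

Initial speed ≈ 85 km/h

Deceleration a = μg = 0.84 × 9.8 = 8.232 m/s².
v = √(2a·d) = √(2 × 8.232 × 33.9) = √558.130 = 23.6248 m/s.
= 23.6248 × 3.6 = 85.049 km/h.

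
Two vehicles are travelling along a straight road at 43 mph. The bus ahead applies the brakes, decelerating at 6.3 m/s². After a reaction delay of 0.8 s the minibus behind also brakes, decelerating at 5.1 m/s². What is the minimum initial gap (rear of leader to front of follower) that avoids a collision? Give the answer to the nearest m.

Minimum gap ≈ 22 m

43 mph × 0.44704 = 19.2227 m/s.
Leader travels v²/(2a_L) = 369.512 / 12.600 = 29.326 m before stopping.
Follower covers v·t_r = 19.2227 × 0.8 = 15.378 m while reacting, then v²/(2a_F) = 369.512 / 10.200 = 36.227 m while braking, for a total of 15.378 + 36.227 = 51.605 m.
Since a_F ≤ a_L and the follower starts braking later, the follower is never slower than the leader, so the closest approach is when both have stopped.
Minimum gap = 51.605 − 29.326 = 22.279 m.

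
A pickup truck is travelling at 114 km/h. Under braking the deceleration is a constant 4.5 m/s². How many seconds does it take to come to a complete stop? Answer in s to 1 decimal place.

114 km/h ÷ 3.6 = 31.6667 m/s.
Braking time = v/a = 31.6667 / 4.500 = 7.037 s.

Braking time ≈ 7.0 s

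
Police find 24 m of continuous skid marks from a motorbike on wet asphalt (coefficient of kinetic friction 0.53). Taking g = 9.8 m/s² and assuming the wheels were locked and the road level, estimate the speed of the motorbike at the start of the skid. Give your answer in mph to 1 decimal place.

Deceleration a = μg = 0.53 × 9.8 = 5.194 m/s².
v = √(2a·d) = √(2 × 5.194 × 24) = √249.312 = 15.7896 m/s.
= 15.7896 ÷ 0.44704 = 35.320 mph.

Initial speed ≈ 35.3 mph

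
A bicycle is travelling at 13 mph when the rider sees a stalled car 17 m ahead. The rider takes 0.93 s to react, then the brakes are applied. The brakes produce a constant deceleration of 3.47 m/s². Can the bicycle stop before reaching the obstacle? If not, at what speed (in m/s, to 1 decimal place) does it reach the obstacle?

13 mph × 0.44704 = 5.8115 m/s.
Reaction distance = 5.8115 × 0.93 = 5.405 m.
Braking distance = v²/(2a) = 33.774 / 6.940 = 4.867 m.
Total stopping distance = 5.405 + 4.867 = 10.272 m, vs 17 m available — it stops with 17 − 10.272 = 6.728 m to spare.

Yes — it stops about 6.7 m short of the obstacle, so it never reaches it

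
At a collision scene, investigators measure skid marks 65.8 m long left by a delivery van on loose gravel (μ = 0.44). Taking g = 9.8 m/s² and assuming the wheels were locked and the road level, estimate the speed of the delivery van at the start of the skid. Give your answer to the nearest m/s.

Initial speed ≈ 24 m/s

Deceleration a = μg = 0.44 × 9.8 = 4.312 m/s².
v = √(2a·d) = √(2 × 4.312 × 65.8) = √567.459 = 23.8214 m/s.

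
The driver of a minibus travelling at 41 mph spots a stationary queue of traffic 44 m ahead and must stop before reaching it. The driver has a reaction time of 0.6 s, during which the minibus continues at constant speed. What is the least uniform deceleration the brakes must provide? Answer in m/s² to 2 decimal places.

Required deceleration ≈ 5.09 m/s²

41 mph × 0.44704 = 18.3286 m/s.
Distance covered during reaction = 18.3286 × 0.6 = 10.997 m.
Distance available for braking: 44 − 10.997 = 33.003 m.
v² = 2a·d ⇒ a = v²/(2d) = 18.3286² / (2 × 33.003) = 335.938 / 66.006 = 5.0895 m/s².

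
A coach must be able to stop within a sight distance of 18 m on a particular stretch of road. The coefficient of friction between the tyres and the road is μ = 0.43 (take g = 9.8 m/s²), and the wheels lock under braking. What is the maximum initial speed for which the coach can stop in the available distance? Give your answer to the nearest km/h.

a = μg = 0.43 × 9.8 = 4.214 m/s².
v²/(2a) = d ⇒ v = √(2 × 4.214 × 18) = √151.70 = 12.3167 m/s.
12.3167 m/s × 3.6 = 44.340 km/h.

Maximum speed ≈ 44 km/h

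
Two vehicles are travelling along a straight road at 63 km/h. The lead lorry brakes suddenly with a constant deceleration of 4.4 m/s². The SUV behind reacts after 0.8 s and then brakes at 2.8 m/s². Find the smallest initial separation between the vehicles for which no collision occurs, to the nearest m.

63 km/h ÷ 3.6 = 17.5000 m/s.
Leader travels v²/(2a_L) = 306.250 / 8.800 = 34.801 m before stopping.
Follower covers v·t_r = 17.5000 × 0.8 = 14.000 m while reacting, then v²/(2a_F) = 306.250 / 5.600 = 54.688 m while braking, for a total of 14.000 + 54.688 = 68.688 m.
Since a_F ≤ a_L and the follower starts braking later, the follower is never slower than the leader, so the closest approach is when both have stopped.
Minimum gap = 68.688 − 34.801 = 33.887 m.

Minimum gap ≈ 34 m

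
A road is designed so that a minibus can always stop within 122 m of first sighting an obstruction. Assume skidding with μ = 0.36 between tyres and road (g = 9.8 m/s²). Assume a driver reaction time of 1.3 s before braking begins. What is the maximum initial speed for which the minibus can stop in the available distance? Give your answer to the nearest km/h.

a = μg = 0.36 × 9.8 = 3.528 m/s².
Stopping distance: v·t_r + v²/(2a) = 122 with t_r = 1.3 s and a = 3.528 m/s².
So v² + 9.173 v − 860.83 = 0.
Positive root: v = −a·t_r + √((a·t_r)² + 2a·d) = −4.586 + √(21.031 + 860.83) = 25.1101 m/s.
25.1101 m/s × 3.6 = 90.396 km/h.

Maximum speed ≈ 90 km/h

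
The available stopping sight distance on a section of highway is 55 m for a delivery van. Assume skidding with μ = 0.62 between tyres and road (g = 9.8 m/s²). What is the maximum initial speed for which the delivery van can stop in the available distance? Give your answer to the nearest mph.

Maximum speed ≈ 58 mph

a = μg = 0.62 × 9.8 = 6.076 m/s².
v²/(2a) = d ⇒ v = √(2 × 6.076 × 55) = √668.36 = 25.8527 m/s.
25.8527 m/s ÷ 0.44704 = 57.831 mph.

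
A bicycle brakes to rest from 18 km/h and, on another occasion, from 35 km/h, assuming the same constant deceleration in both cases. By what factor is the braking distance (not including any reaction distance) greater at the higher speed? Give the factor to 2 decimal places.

Braking distance d = v²/(2a), so with a fixed, d ∝ v².
Factor = (35/18)² = 1.9444² = 3.7807.

Factor ≈ 3.78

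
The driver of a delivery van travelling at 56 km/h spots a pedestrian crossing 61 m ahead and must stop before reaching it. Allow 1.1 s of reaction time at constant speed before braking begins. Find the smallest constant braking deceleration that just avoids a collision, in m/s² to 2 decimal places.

Required deceleration ≈ 2.76 m/s²

56 km/h ÷ 3.6 = 15.5556 m/s.
Distance covered during reaction = 15.5556 × 1.1 = 17.111 m.
Distance available for braking: 61 − 17.111 = 43.889 m.
v² = 2a·d ⇒ a = v²/(2d) = 15.5556² / (2 × 43.889) = 241.977 / 87.778 = 2.7567 m/s².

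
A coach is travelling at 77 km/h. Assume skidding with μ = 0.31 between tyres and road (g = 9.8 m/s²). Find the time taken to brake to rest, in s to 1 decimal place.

77 km/h ÷ 3.6 = 21.3889 m/s.
a = μg = 0.31 × 9.8 = 3.038 m/s².
Braking time = v/a = 21.3889 / 3.038 = 7.040 s.

Braking time ≈ 7.0 s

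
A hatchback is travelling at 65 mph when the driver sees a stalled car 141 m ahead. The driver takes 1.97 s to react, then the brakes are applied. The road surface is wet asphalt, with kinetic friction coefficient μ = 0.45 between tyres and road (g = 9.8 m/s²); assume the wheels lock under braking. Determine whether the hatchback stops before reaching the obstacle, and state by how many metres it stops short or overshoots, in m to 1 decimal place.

No — it overshoots by 12.0 m

65 mph × 0.44704 = 29.0576 m/s.
a = μg = 0.45 × 9.8 = 4.410 m/s².
Reaction distance = 29.0576 × 1.97 = 57.243 m.
Braking distance = v²/(2a) = 844.344 / 8.820 = 95.731 m.
Total stopping distance = 57.243 + 95.731 = 152.974 m, vs 141 m available — it cannot stop in time and overshoots by 152.974 − 141 = 11.974 m.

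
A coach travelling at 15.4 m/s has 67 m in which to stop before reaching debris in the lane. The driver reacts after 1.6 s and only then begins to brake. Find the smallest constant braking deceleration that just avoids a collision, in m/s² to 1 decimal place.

Distance covered during reaction = 15.4000 × 1.6 = 24.640 m.
Distance available for braking: 67 − 24.640 = 42.360 m.
v² = 2a·d ⇒ a = v²/(2d) = 15.4000² / (2 × 42.360) = 237.160 / 84.720 = 2.7993 m/s².

Required deceleration ≈ 2.8 m/s²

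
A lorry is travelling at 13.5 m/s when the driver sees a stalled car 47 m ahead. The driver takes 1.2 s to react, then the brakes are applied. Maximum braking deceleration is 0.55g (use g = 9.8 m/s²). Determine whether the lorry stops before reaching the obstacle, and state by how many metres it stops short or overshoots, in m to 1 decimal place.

Yes — it stops 13.9 m short of the obstacle

a = 0.55 × 9.8 = 5.390 m/s².
Reaction distance = 13.5000 × 1.2 = 16.200 m.
Braking distance = v²/(2a) = 182.250 / 10.780 = 16.906 m.
Total stopping distance = 16.200 + 16.906 = 33.106 m, vs 47 m available — it stops with 47 − 33.106 = 13.894 m to spare.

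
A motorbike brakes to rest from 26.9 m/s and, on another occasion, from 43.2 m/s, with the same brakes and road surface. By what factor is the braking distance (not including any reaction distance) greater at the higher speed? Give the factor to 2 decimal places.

Braking distance d = v²/(2a), so with a fixed, d ∝ v².
Factor = (43.2/26.9)² = 1.6059² = 2.5789.

Factor ≈ 2.58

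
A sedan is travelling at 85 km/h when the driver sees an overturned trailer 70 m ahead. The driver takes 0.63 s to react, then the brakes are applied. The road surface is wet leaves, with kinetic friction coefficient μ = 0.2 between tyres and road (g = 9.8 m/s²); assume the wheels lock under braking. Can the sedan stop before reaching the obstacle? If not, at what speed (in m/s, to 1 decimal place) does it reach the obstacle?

85 km/h ÷ 3.6 = 23.6111 m/s.
a = μg = 0.2 × 9.8 = 1.960 m/s².
Reaction distance = 23.6111 × 0.63 = 14.875 m.
Braking distance needed to stop: v²/(2a) = 557.484 / 3.920 = 142.215 m, so total needed = 14.875 + 142.215 = 157.090 m > 70 m — it cannot stop.
Distance remaining when braking begins: 70 − 14.875 = 55.125 m.
v² = v₀² − 2a·d = 557.484 − 2 × 1.960 × 55.125 = 341.394 m²/s².
v = √341.394 = 18.477 m/s.

No — it strikes the obstacle at 18.5 m/s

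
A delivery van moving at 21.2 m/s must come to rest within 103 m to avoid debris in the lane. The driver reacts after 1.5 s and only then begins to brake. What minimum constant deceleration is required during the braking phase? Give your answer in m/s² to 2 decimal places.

Required deceleration ≈ 3.16 m/s²

Distance covered during reaction = 21.2000 × 1.5 = 31.800 m.
Distance available for braking: 103 − 31.800 = 71.200 m.
v² = 2a·d ⇒ a = v²/(2d) = 21.2000² / (2 × 71.200) = 449.440 / 142.400 = 3.1562 m/s².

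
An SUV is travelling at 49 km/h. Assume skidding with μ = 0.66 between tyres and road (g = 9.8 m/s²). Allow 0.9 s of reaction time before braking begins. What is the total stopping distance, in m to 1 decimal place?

Total stopping distance ≈ 26.6 m

49 km/h ÷ 3.6 = 13.6111 m/s.
a = μg = 0.66 × 9.8 = 6.468 m/s².
Reaction distance = v·t_r = 13.6111 × 0.9 = 12.250 m.
Braking distance = v²/(2a) = 13.6111² / (2 × 6.468) = 185.262 / 12.936 = 14.321 m.
Total = 12.250 + 14.321 = 26.571 m.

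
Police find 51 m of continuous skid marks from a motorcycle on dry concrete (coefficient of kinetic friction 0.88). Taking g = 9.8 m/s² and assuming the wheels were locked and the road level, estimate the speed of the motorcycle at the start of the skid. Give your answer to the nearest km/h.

Deceleration a = μg = 0.88 × 9.8 = 8.624 m/s².
v = √(2a·d) = √(2 × 8.624 × 51) = √879.648 = 29.6589 m/s.
= 29.6589 × 3.6 = 106.772 km/h.

Initial speed ≈ 107 km/h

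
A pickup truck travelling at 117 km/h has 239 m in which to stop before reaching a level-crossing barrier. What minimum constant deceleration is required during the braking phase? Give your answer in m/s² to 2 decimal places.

117 km/h ÷ 3.6 = 32.5000 m/s.
v² = 2a·d ⇒ a = v²/(2d) = 32.5000² / (2 × 239.000) = 1056.250 / 478.000 = 2.2097 m/s².

Required deceleration ≈ 2.21 m/s²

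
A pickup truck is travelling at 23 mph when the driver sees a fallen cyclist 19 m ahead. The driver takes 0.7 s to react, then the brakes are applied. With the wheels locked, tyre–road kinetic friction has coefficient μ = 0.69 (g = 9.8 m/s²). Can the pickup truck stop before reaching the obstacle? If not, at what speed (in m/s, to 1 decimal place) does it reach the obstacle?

23 mph × 0.44704 = 10.2819 m/s.
a = μg = 0.69 × 9.8 = 6.762 m/s².
Reaction distance = 10.2819 × 0.7 = 7.197 m.
Braking distance = v²/(2a) = 105.717 / 13.524 = 7.817 m.
Total stopping distance = 7.197 + 7.817 = 15.014 m, vs 19 m available — it stops with 19 − 15.014 = 3.986 m to spare.

Yes — it stops about 4.0 m short of the obstacle, so it never reaches it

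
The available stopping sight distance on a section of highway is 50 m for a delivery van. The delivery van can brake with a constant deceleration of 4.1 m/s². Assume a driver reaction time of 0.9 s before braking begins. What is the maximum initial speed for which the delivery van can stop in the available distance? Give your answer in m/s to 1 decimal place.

Stopping distance: v·t_r + v²/(2a) = 50 with t_r = 0.9 s and a = 4.100 m/s².
So v² + 7.380 v − 410.00 = 0.
Positive root: v = −a·t_r + √((a·t_r)² + 2a·d) = −3.690 + √(13.616 + 410.00) = 16.8919 m/s.

Maximum speed ≈ 16.9 m/s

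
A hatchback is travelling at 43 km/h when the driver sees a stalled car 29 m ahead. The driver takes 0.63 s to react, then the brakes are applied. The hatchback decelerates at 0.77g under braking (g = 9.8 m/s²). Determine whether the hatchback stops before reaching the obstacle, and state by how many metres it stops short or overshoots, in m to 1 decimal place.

Yes — it stops 12.0 m short of the obstacle

43 km/h ÷ 3.6 = 11.9444 m/s.
a = 0.77 × 9.8 = 7.546 m/s².
Reaction distance = 11.9444 × 0.63 = 7.525 m.
Braking distance = v²/(2a) = 142.669 / 15.092 = 9.453 m.
Total stopping distance = 7.525 + 9.453 = 16.978 m, vs 29 m available — it stops with 29 − 16.978 = 12.022 m to spare.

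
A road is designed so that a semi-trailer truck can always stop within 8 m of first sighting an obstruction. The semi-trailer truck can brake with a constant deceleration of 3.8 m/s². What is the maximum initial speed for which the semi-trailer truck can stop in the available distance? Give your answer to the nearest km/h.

v²/(2a) = d ⇒ v = √(2 × 3.800 × 8) = √60.80 = 7.7974 m/s.
7.7974 m/s × 3.6 = 28.071 km/h.

Maximum speed ≈ 28 km/h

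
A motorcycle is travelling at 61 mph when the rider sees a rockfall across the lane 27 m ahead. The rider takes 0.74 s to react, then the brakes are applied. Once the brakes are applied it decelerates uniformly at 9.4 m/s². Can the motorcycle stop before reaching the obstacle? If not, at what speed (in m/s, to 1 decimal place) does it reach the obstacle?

61 mph × 0.44704 = 27.2694 m/s.
Reaction distance = 27.2694 × 0.74 = 20.179 m.
Braking distance needed to stop: v²/(2a) = 743.620 / 18.800 = 39.554 m, so total needed = 20.179 + 39.554 = 59.733 m > 27 m — it cannot stop.
Distance remaining when braking begins: 27 − 20.179 = 6.821 m.
v² = v₀² − 2a·d = 743.620 − 2 × 9.400 × 6.821 = 615.385 m²/s².
v = √615.385 = 24.807 m/s.

No — it strikes the obstacle at 24.8 m/s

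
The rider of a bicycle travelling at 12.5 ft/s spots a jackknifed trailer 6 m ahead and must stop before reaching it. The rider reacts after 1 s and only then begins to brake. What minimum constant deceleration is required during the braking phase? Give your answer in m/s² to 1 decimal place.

12.5 ft/s × 0.3048 = 3.8100 m/s.
Distance covered during reaction = 3.8100 × 1 = 3.810 m.
Distance available for braking: 6 − 3.810 = 2.190 m.
v² = 2a·d ⇒ a = v²/(2d) = 3.8100² / (2 × 2.190) = 14.516 / 4.380 = 3.3142 m/s².

Required deceleration ≈ 3.3 m/s²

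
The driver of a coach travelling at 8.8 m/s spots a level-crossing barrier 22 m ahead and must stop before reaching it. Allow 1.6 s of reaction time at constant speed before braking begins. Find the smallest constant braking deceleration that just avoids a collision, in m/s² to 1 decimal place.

Required deceleration ≈ 4.9 m/s²

Distance covered during reaction = 8.8000 × 1.6 = 14.080 m.
Distance available for braking: 22 − 14.080 = 7.920 m.
v² = 2a·d ⇒ a = v²/(2d) = 8.8000² / (2 × 7.920) = 77.440 / 15.840 = 4.8889 m/s².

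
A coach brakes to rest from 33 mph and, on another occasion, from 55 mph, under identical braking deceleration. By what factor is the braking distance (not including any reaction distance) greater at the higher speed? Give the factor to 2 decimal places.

Factor ≈ 2.78

Braking distance d = v²/(2a), so with a fixed, d ∝ v².
Factor = (55/33)² = 1.6667² = 2.7779.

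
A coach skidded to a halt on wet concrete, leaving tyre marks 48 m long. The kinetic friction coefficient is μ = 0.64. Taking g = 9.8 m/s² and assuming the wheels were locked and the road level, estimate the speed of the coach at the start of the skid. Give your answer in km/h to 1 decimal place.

Initial speed ≈ 88.3 km/h

Deceleration a = μg = 0.64 × 9.8 = 6.272 m/s².
v = √(2a·d) = √(2 × 6.272 × 48) = √602.112 = 24.5380 m/s.
= 24.5380 × 3.6 = 88.337 km/h.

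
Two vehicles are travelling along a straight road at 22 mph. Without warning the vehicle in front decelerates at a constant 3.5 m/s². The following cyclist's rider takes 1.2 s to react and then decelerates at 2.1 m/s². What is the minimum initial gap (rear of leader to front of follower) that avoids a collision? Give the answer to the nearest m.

Minimum gap ≈ 21 m

22 mph × 0.44704 = 9.8349 m/s.
Leader travels v²/(2a_L) = 96.725 / 7.000 = 13.818 m before stopping.
Follower covers v·t_r = 9.8349 × 1.2 = 11.802 m while reacting, then v²/(2a_F) = 96.725 / 4.200 = 23.030 m while braking, for a total of 11.802 + 23.030 = 34.832 m.
Since a_F ≤ a_L and the follower starts braking later, the follower is never slower than the leader, so the closest approach is when both have stopped.
Minimum gap = 34.832 − 13.818 = 21.014 m.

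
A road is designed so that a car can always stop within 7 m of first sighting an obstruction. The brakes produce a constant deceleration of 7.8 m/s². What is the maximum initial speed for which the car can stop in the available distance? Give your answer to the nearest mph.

v²/(2a) = d ⇒ v = √(2 × 7.800 × 7) = √109.20 = 10.4499 m/s.
10.4499 m/s ÷ 0.44704 = 23.376 mph.

Maximum speed ≈ 23 mph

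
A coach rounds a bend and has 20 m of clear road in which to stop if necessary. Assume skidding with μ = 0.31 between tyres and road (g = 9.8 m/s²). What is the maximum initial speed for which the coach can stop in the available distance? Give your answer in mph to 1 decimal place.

a = μg = 0.31 × 9.8 = 3.038 m/s².
v²/(2a) = d ⇒ v = √(2 × 3.038 × 20) = √121.52 = 11.0236 m/s.
11.0236 m/s ÷ 0.44704 = 24.659 mph.

Maximum speed ≈ 24.7 mph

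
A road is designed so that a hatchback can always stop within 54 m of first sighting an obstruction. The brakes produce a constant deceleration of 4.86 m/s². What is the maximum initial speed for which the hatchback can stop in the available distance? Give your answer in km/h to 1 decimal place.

v²/(2a) = d ⇒ v = √(2 × 4.860 × 54) = √524.88 = 22.9103 m/s.
22.9103 m/s × 3.6 = 82.477 km/h.

Maximum speed ≈ 82.5 km/h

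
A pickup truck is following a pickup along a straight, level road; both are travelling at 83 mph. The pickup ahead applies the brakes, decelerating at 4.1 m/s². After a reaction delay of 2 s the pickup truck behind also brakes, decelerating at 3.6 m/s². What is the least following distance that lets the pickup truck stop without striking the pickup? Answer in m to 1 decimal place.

83 mph × 0.44704 = 37.1043 m/s.
Leader travels v²/(2a_L) = 1376.729 / 8.200 = 167.894 m before stopping.
Follower covers v·t_r = 37.1043 × 2 = 74.209 m while reacting, then v²/(2a_F) = 1376.729 / 7.200 = 191.212 m while braking, for a total of 74.209 + 191.212 = 265.421 m.
Since a_F ≤ a_L and the follower starts braking later, the follower is never slower than the leader, so the closest approach is when both have stopped.
Minimum gap = 265.421 − 167.894 = 97.527 m.

Minimum gap ≈ 97.5 m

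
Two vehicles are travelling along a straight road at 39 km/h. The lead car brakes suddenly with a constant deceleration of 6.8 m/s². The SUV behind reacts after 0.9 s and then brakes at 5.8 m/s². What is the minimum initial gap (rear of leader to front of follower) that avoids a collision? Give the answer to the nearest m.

39 km/h ÷ 3.6 = 10.8333 m/s.
Leader travels v²/(2a_L) = 117.360 / 13.600 = 8.629 m before stopping.
Follower covers v·t_r = 10.8333 × 0.9 = 9.750 m while reacting, then v²/(2a_F) = 117.360 / 11.600 = 10.117 m while braking, for a total of 9.750 + 10.117 = 19.867 m.
Since a_F ≤ a_L and the follower starts braking later, the follower is never slower than the leader, so the closest approach is when both have stopped.
Minimum gap = 19.867 − 8.629 = 11.238 m.

Minimum gap ≈ 11 m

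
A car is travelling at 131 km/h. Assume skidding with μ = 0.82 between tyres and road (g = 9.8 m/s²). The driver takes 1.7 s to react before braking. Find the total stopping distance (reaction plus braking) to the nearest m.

131 km/h ÷ 3.6 = 36.3889 m/s.
a = μg = 0.82 × 9.8 = 8.036 m/s².
Reaction distance = v·t_r = 36.3889 × 1.7 = 61.861 m.
Braking distance = v²/(2a) = 36.3889² / (2 × 8.036) = 1324.152 / 16.072 = 82.389 m.
Total = 61.861 + 82.389 = 144.250 m.

Total stopping distance ≈ 144 m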